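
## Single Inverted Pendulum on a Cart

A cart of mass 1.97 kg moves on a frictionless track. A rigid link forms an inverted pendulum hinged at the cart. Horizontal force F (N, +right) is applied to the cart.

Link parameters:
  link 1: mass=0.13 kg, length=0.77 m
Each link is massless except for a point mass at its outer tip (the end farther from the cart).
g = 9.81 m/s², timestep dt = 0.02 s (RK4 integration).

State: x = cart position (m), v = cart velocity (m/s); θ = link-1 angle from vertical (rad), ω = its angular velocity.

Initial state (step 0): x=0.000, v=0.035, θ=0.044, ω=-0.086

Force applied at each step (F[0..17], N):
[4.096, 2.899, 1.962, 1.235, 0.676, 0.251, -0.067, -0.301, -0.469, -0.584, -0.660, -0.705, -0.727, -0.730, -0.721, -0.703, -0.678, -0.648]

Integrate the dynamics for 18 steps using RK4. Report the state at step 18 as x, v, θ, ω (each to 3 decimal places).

apply F[0]=+4.096 → step 1: x=0.001, v=0.076, θ=0.042, ω=-0.128
apply F[1]=+2.899 → step 2: x=0.003, v=0.105, θ=0.039, ω=-0.155
apply F[2]=+1.962 → step 3: x=0.005, v=0.124, θ=0.036, ω=-0.171
apply F[3]=+1.235 → step 4: x=0.008, v=0.136, θ=0.032, ω=-0.178
apply F[4]=+0.676 → step 5: x=0.011, v=0.143, θ=0.029, ω=-0.179
apply F[5]=+0.251 → step 6: x=0.013, v=0.145, θ=0.025, ω=-0.175
apply F[6]=-0.067 → step 7: x=0.016, v=0.144, θ=0.022, ω=-0.168
apply F[7]=-0.301 → step 8: x=0.019, v=0.141, θ=0.018, ω=-0.158
apply F[8]=-0.469 → step 9: x=0.022, v=0.136, θ=0.015, ω=-0.147
apply F[9]=-0.584 → step 10: x=0.025, v=0.130, θ=0.013, ω=-0.136
apply F[10]=-0.660 → step 11: x=0.027, v=0.123, θ=0.010, ω=-0.124
apply F[11]=-0.705 → step 12: x=0.030, v=0.116, θ=0.008, ω=-0.112
apply F[12]=-0.727 → step 13: x=0.032, v=0.108, θ=0.006, ω=-0.101
apply F[13]=-0.730 → step 14: x=0.034, v=0.101, θ=0.004, ω=-0.090
apply F[14]=-0.721 → step 15: x=0.036, v=0.093, θ=0.002, ω=-0.080
apply F[15]=-0.703 → step 16: x=0.038, v=0.086, θ=0.000, ω=-0.070
apply F[16]=-0.678 → step 17: x=0.039, v=0.079, θ=-0.001, ω=-0.062
apply F[17]=-0.648 → step 18: x=0.041, v=0.073, θ=-0.002, ω=-0.053

Answer: x=0.041, v=0.073, θ=-0.002, ω=-0.053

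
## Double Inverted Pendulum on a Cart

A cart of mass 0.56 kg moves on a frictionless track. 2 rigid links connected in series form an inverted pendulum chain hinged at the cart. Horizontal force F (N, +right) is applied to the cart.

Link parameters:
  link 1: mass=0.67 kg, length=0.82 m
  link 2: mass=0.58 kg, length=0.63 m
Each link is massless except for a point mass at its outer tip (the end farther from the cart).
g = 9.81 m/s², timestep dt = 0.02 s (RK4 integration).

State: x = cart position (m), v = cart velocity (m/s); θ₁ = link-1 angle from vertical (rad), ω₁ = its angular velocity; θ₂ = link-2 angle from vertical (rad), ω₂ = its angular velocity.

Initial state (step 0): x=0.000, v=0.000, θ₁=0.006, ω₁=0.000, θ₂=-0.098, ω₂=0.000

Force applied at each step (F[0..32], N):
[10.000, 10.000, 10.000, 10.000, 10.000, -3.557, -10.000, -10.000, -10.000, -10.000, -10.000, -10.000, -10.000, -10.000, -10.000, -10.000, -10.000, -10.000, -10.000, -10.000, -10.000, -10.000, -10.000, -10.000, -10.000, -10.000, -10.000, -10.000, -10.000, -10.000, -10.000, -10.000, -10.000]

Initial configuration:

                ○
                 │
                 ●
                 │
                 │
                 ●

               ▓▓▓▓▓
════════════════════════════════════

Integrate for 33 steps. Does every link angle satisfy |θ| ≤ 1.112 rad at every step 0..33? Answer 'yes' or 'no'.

apply F[0]=+10.000 → step 1: x=0.004, v=0.355, θ₁=0.002, ω₁=-0.411, θ₂=-0.099, ω₂=-0.059
apply F[1]=+10.000 → step 2: x=0.014, v=0.714, θ₁=-0.010, ω₁=-0.830, θ₂=-0.100, ω₂=-0.112
apply F[2]=+10.000 → step 3: x=0.032, v=1.078, θ₁=-0.031, ω₁=-1.265, θ₂=-0.103, ω₂=-0.153
apply F[3]=+10.000 → step 4: x=0.057, v=1.450, θ₁=-0.061, ω₁=-1.720, θ₂=-0.106, ω₂=-0.178
apply F[4]=+10.000 → step 5: x=0.090, v=1.825, θ₁=-0.100, ω₁=-2.192, θ₂=-0.110, ω₂=-0.187
apply F[5]=-3.557 → step 6: x=0.126, v=1.733, θ₁=-0.143, ω₁=-2.111, θ₂=-0.114, ω₂=-0.183
apply F[6]=-10.000 → step 7: x=0.157, v=1.441, θ₁=-0.182, ω₁=-1.807, θ₂=-0.117, ω₂=-0.158
apply F[7]=-10.000 → step 8: x=0.183, v=1.171, θ₁=-0.216, ω₁=-1.550, θ₂=-0.120, ω₂=-0.110
apply F[8]=-10.000 → step 9: x=0.204, v=0.922, θ₁=-0.245, ω₁=-1.333, θ₂=-0.121, ω₂=-0.041
apply F[9]=-10.000 → step 10: x=0.221, v=0.690, θ₁=-0.269, ω₁=-1.151, θ₂=-0.121, ω₂=0.047
apply F[10]=-10.000 → step 11: x=0.232, v=0.472, θ₁=-0.291, ω₁=-0.999, θ₂=-0.119, ω₂=0.153
apply F[11]=-10.000 → step 12: x=0.239, v=0.265, θ₁=-0.310, ω₁=-0.872, θ₂=-0.115, ω₂=0.275
apply F[12]=-10.000 → step 13: x=0.243, v=0.067, θ₁=-0.326, ω₁=-0.765, θ₂=-0.108, ω₂=0.414
apply F[13]=-10.000 → step 14: x=0.242, v=-0.124, θ₁=-0.340, ω₁=-0.677, θ₂=-0.099, ω₂=0.567
apply F[14]=-10.000 → step 15: x=0.238, v=-0.309, θ₁=-0.353, ω₁=-0.602, θ₂=-0.086, ω₂=0.736
apply F[15]=-10.000 → step 16: x=0.230, v=-0.491, θ₁=-0.364, ω₁=-0.540, θ₂=-0.069, ω₂=0.919
apply F[16]=-10.000 → step 17: x=0.218, v=-0.671, θ₁=-0.375, ω₁=-0.488, θ₂=-0.049, ω₂=1.118
apply F[17]=-10.000 → step 18: x=0.203, v=-0.850, θ₁=-0.384, ω₁=-0.442, θ₂=-0.024, ω₂=1.333
apply F[18]=-10.000 → step 19: x=0.184, v=-1.029, θ₁=-0.392, ω₁=-0.401, θ₂=0.005, ω₂=1.563
apply F[19]=-10.000 → step 20: x=0.162, v=-1.210, θ₁=-0.400, ω₁=-0.361, θ₂=0.038, ω₂=1.808
apply F[20]=-10.000 → step 21: x=0.136, v=-1.394, θ₁=-0.407, ω₁=-0.320, θ₂=0.077, ω₂=2.068
apply F[21]=-10.000 → step 22: x=0.106, v=-1.583, θ₁=-0.413, ω₁=-0.273, θ₂=0.121, ω₂=2.341
apply F[22]=-10.000 → step 23: x=0.072, v=-1.776, θ₁=-0.418, ω₁=-0.216, θ₂=0.171, ω₂=2.627
apply F[23]=-10.000 → step 24: x=0.035, v=-1.976, θ₁=-0.421, ω₁=-0.145, θ₂=0.226, ω₂=2.924
apply F[24]=-10.000 → step 25: x=-0.007, v=-2.183, θ₁=-0.423, ω₁=-0.056, θ₂=0.288, ω₂=3.230
apply F[25]=-10.000 → step 26: x=-0.052, v=-2.397, θ₁=-0.423, ω₁=0.058, θ₂=0.356, ω₂=3.542
apply F[26]=-10.000 → step 27: x=-0.103, v=-2.619, θ₁=-0.421, ω₁=0.200, θ₂=0.430, ω₂=3.859
apply F[27]=-10.000 → step 28: x=-0.157, v=-2.850, θ₁=-0.415, ω₁=0.377, θ₂=0.510, ω₂=4.180
apply F[28]=-10.000 → step 29: x=-0.217, v=-3.089, θ₁=-0.406, ω₁=0.595, θ₂=0.597, ω₂=4.500
apply F[29]=-10.000 → step 30: x=-0.281, v=-3.338, θ₁=-0.391, ω₁=0.858, θ₂=0.690, ω₂=4.819
apply F[30]=-10.000 → step 31: x=-0.350, v=-3.598, θ₁=-0.371, ω₁=1.174, θ₂=0.789, ω₂=5.130
apply F[31]=-10.000 → step 32: x=-0.425, v=-3.871, θ₁=-0.344, ω₁=1.548, θ₂=0.895, ω₂=5.429
apply F[32]=-10.000 → step 33: x=-0.505, v=-4.158, θ₁=-0.309, ω₁=1.986, θ₂=1.006, ω₂=5.705
Max |angle| over trajectory = 1.006 rad; bound = 1.112 → within bound.

Answer: yes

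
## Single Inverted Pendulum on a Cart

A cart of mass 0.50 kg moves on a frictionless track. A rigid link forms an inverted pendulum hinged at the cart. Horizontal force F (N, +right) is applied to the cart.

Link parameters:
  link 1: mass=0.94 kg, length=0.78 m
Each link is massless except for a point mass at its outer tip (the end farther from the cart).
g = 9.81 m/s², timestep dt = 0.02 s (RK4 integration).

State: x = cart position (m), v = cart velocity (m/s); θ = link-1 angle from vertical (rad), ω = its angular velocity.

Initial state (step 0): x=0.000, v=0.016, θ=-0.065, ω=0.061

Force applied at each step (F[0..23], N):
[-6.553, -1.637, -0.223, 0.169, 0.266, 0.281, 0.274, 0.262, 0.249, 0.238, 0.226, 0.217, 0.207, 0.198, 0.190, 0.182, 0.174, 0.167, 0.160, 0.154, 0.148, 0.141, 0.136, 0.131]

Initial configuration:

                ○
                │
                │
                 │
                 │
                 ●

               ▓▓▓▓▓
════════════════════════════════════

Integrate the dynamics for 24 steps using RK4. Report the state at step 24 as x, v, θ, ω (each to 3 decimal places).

apply F[0]=-6.553 → step 1: x=-0.002, v=-0.221, θ=-0.061, ω=0.348
apply F[1]=-1.637 → step 2: x=-0.007, v=-0.265, θ=-0.054, ω=0.391
apply F[2]=-0.223 → step 3: x=-0.012, v=-0.256, θ=-0.046, ω=0.367
apply F[3]=+0.169 → step 4: x=-0.017, v=-0.234, θ=-0.039, ω=0.327
apply F[4]=+0.266 → step 5: x=-0.021, v=-0.210, θ=-0.033, ω=0.288
apply F[5]=+0.281 → step 6: x=-0.025, v=-0.188, θ=-0.027, ω=0.252
apply F[6]=+0.274 → step 7: x=-0.029, v=-0.168, θ=-0.023, ω=0.220
apply F[7]=+0.262 → step 8: x=-0.032, v=-0.150, θ=-0.019, ω=0.192
apply F[8]=+0.249 → step 9: x=-0.035, v=-0.134, θ=-0.015, ω=0.167
apply F[9]=+0.238 → step 10: x=-0.038, v=-0.119, θ=-0.012, ω=0.145
apply F[10]=+0.226 → step 11: x=-0.040, v=-0.106, θ=-0.009, ω=0.125
apply F[11]=+0.217 → step 12: x=-0.042, v=-0.095, θ=-0.007, ω=0.108
apply F[12]=+0.207 → step 13: x=-0.044, v=-0.084, θ=-0.005, ω=0.094
apply F[13]=+0.198 → step 14: x=-0.045, v=-0.075, θ=-0.003, ω=0.080
apply F[14]=+0.190 → step 15: x=-0.047, v=-0.066, θ=-0.002, ω=0.069
apply F[15]=+0.182 → step 16: x=-0.048, v=-0.059, θ=-0.000, ω=0.059
apply F[16]=+0.174 → step 17: x=-0.049, v=-0.052, θ=0.001, ω=0.050
apply F[17]=+0.167 → step 18: x=-0.050, v=-0.046, θ=0.002, ω=0.042
apply F[18]=+0.160 → step 19: x=-0.051, v=-0.040, θ=0.002, ω=0.035
apply F[19]=+0.154 → step 20: x=-0.052, v=-0.035, θ=0.003, ω=0.030
apply F[20]=+0.148 → step 21: x=-0.052, v=-0.030, θ=0.004, ω=0.024
apply F[21]=+0.141 → step 22: x=-0.053, v=-0.026, θ=0.004, ω=0.020
apply F[22]=+0.136 → step 23: x=-0.053, v=-0.022, θ=0.004, ω=0.016
apply F[23]=+0.131 → step 24: x=-0.054, v=-0.018, θ=0.005, ω=0.012

Answer: x=-0.054, v=-0.018, θ=0.005, ω=0.012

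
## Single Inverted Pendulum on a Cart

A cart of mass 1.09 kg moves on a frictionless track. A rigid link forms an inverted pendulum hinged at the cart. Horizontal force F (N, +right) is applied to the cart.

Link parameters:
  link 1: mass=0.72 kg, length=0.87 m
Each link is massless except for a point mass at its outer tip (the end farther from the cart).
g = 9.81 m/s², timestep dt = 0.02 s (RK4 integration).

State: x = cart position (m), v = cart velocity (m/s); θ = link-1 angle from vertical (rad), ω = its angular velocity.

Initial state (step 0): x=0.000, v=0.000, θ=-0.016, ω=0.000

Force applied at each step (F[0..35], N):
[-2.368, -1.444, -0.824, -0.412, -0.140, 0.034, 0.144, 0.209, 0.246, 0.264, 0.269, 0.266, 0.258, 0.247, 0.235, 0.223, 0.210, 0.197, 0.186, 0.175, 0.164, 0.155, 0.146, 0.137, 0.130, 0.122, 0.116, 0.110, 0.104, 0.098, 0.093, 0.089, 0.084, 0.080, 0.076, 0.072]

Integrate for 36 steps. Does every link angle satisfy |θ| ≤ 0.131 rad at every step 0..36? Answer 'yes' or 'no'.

apply F[0]=-2.368 → step 1: x=-0.000, v=-0.041, θ=-0.016, ω=0.044
apply F[1]=-1.444 → step 2: x=-0.001, v=-0.066, θ=-0.014, ω=0.069
apply F[2]=-0.824 → step 3: x=-0.003, v=-0.079, θ=-0.013, ω=0.081
apply F[3]=-0.412 → step 4: x=-0.005, v=-0.085, θ=-0.011, ω=0.085
apply F[4]=-0.140 → step 5: x=-0.006, v=-0.086, θ=-0.010, ω=0.084
apply F[5]=+0.034 → step 6: x=-0.008, v=-0.085, θ=-0.008, ω=0.080
apply F[6]=+0.144 → step 7: x=-0.010, v=-0.081, θ=-0.006, ω=0.075
apply F[7]=+0.209 → step 8: x=-0.011, v=-0.077, θ=-0.005, ω=0.068
apply F[8]=+0.246 → step 9: x=-0.013, v=-0.072, θ=-0.004, ω=0.061
apply F[9]=+0.264 → step 10: x=-0.014, v=-0.066, θ=-0.003, ω=0.054
apply F[10]=+0.269 → step 11: x=-0.015, v=-0.061, θ=-0.001, ω=0.048
apply F[11]=+0.266 → step 12: x=-0.017, v=-0.056, θ=-0.001, ω=0.042
apply F[12]=+0.258 → step 13: x=-0.018, v=-0.051, θ=0.000, ω=0.037
apply F[13]=+0.247 → step 14: x=-0.019, v=-0.047, θ=0.001, ω=0.032
apply F[14]=+0.235 → step 15: x=-0.020, v=-0.043, θ=0.001, ω=0.027
apply F[15]=+0.223 → step 16: x=-0.020, v=-0.039, θ=0.002, ω=0.023
apply F[16]=+0.210 → step 17: x=-0.021, v=-0.035, θ=0.002, ω=0.019
apply F[17]=+0.197 → step 18: x=-0.022, v=-0.032, θ=0.003, ω=0.016
apply F[18]=+0.186 → step 19: x=-0.022, v=-0.029, θ=0.003, ω=0.013
apply F[19]=+0.175 → step 20: x=-0.023, v=-0.026, θ=0.003, ω=0.011
apply F[20]=+0.164 → step 21: x=-0.023, v=-0.024, θ=0.003, ω=0.009
apply F[21]=+0.155 → step 22: x=-0.024, v=-0.021, θ=0.004, ω=0.007
apply F[22]=+0.146 → step 23: x=-0.024, v=-0.019, θ=0.004, ω=0.005
apply F[23]=+0.137 → step 24: x=-0.025, v=-0.017, θ=0.004, ω=0.004
apply F[24]=+0.130 → step 25: x=-0.025, v=-0.015, θ=0.004, ω=0.002
apply F[25]=+0.122 → step 26: x=-0.025, v=-0.013, θ=0.004, ω=0.001
apply F[26]=+0.116 → step 27: x=-0.025, v=-0.012, θ=0.004, ω=0.000
apply F[27]=+0.110 → step 28: x=-0.026, v=-0.010, θ=0.004, ω=-0.001
apply F[28]=+0.104 → step 29: x=-0.026, v=-0.009, θ=0.004, ω=-0.001
apply F[29]=+0.098 → step 30: x=-0.026, v=-0.008, θ=0.004, ω=-0.002
apply F[30]=+0.093 → step 31: x=-0.026, v=-0.006, θ=0.004, ω=-0.003
apply F[31]=+0.089 → step 32: x=-0.026, v=-0.005, θ=0.004, ω=-0.003
apply F[32]=+0.084 → step 33: x=-0.026, v=-0.004, θ=0.004, ω=-0.003
apply F[33]=+0.080 → step 34: x=-0.026, v=-0.003, θ=0.004, ω=-0.004
apply F[34]=+0.076 → step 35: x=-0.026, v=-0.002, θ=0.004, ω=-0.004
apply F[35]=+0.072 → step 36: x=-0.027, v=-0.001, θ=0.003, ω=-0.004
Max |angle| over trajectory = 0.016 rad; bound = 0.131 → within bound.

Answer: yes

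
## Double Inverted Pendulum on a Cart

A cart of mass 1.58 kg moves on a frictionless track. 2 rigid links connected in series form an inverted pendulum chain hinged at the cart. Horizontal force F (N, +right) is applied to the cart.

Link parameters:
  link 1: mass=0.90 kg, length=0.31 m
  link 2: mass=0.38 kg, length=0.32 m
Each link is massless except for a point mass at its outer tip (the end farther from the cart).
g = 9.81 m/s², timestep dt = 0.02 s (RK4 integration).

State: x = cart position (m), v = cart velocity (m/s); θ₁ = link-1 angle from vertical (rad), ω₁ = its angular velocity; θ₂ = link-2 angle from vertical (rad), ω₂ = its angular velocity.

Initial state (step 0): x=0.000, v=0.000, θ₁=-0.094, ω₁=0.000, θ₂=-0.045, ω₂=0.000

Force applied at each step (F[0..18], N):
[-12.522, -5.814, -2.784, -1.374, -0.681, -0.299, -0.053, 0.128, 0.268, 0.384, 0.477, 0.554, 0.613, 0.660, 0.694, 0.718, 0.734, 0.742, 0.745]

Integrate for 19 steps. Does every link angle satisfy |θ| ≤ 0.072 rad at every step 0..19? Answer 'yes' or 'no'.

apply F[0]=-12.522 → step 1: x=-0.001, v=-0.143, θ₁=-0.090, ω₁=0.387, θ₂=-0.045, ω₂=0.044
apply F[1]=-5.814 → step 2: x=-0.005, v=-0.203, θ₁=-0.081, ω₁=0.513, θ₂=-0.043, ω₂=0.081
apply F[2]=-2.784 → step 3: x=-0.009, v=-0.226, θ₁=-0.071, ω₁=0.531, θ₂=-0.041, ω₂=0.111
apply F[3]=-1.374 → step 4: x=-0.014, v=-0.233, θ₁=-0.060, ω₁=0.506, θ₂=-0.039, ω₂=0.132
apply F[4]=-0.681 → step 5: x=-0.018, v=-0.233, θ₁=-0.051, ω₁=0.465, θ₂=-0.036, ω₂=0.148
apply F[5]=-0.299 → step 6: x=-0.023, v=-0.229, θ₁=-0.042, ω₁=0.422, θ₂=-0.033, ω₂=0.158
apply F[6]=-0.053 → step 7: x=-0.028, v=-0.224, θ₁=-0.034, ω₁=0.379, θ₂=-0.030, ω₂=0.164
apply F[7]=+0.128 → step 8: x=-0.032, v=-0.218, θ₁=-0.027, ω₁=0.339, θ₂=-0.027, ω₂=0.165
apply F[8]=+0.268 → step 9: x=-0.036, v=-0.211, θ₁=-0.020, ω₁=0.301, θ₂=-0.023, ω₂=0.164
apply F[9]=+0.384 → step 10: x=-0.040, v=-0.203, θ₁=-0.015, ω₁=0.267, θ₂=-0.020, ω₂=0.160
apply F[10]=+0.477 → step 11: x=-0.044, v=-0.195, θ₁=-0.010, ω₁=0.235, θ₂=-0.017, ω₂=0.155
apply F[11]=+0.554 → step 12: x=-0.048, v=-0.187, θ₁=-0.005, ω₁=0.206, θ₂=-0.014, ω₂=0.148
apply F[12]=+0.613 → step 13: x=-0.052, v=-0.179, θ₁=-0.001, ω₁=0.180, θ₂=-0.011, ω₂=0.140
apply F[13]=+0.660 → step 14: x=-0.055, v=-0.170, θ₁=0.002, ω₁=0.156, θ₂=-0.008, ω₂=0.132
apply F[14]=+0.694 → step 15: x=-0.059, v=-0.162, θ₁=0.005, ω₁=0.134, θ₂=-0.006, ω₂=0.123
apply F[15]=+0.718 → step 16: x=-0.062, v=-0.154, θ₁=0.007, ω₁=0.115, θ₂=-0.003, ω₂=0.113
apply F[16]=+0.734 → step 17: x=-0.065, v=-0.146, θ₁=0.009, ω₁=0.098, θ₂=-0.001, ω₂=0.104
apply F[17]=+0.742 → step 18: x=-0.068, v=-0.138, θ₁=0.011, ω₁=0.082, θ₂=0.001, ω₂=0.095
apply F[18]=+0.745 → step 19: x=-0.070, v=-0.131, θ₁=0.013, ω₁=0.068, θ₂=0.003, ω₂=0.086
Max |angle| over trajectory = 0.094 rad; bound = 0.072 → exceeded.

Answer: no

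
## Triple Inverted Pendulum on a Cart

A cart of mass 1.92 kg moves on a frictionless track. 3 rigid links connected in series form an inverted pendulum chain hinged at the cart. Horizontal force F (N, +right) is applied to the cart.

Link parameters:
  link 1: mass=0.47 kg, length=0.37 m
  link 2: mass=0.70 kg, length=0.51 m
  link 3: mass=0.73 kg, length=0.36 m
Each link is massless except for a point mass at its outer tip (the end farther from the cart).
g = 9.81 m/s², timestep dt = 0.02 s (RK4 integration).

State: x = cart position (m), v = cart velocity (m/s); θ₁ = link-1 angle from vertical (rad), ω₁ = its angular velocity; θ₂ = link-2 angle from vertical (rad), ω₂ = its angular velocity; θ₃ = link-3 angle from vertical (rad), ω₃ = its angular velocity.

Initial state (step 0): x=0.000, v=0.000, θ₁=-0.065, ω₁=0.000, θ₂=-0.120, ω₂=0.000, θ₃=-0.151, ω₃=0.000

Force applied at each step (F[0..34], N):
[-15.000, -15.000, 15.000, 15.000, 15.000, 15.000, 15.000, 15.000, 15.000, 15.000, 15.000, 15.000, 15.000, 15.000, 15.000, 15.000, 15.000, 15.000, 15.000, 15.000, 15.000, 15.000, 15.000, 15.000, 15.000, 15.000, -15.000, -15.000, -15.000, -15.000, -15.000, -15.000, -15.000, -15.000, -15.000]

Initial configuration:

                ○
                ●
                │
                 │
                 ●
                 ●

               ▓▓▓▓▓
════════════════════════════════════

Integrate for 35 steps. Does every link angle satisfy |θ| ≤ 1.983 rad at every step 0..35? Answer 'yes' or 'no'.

Answer: no

Derivation:
apply F[0]=-15.000 → step 1: x=-0.001, v=-0.144, θ₁=-0.061, ω₁=0.448, θ₂=-0.121, ω₂=-0.078, θ₃=-0.151, ω₃=-0.035
apply F[1]=-15.000 → step 2: x=-0.006, v=-0.289, θ₁=-0.047, ω₁=0.920, θ₂=-0.123, ω₂=-0.171, θ₃=-0.152, ω₃=-0.069
apply F[2]=+15.000 → step 3: x=-0.010, v=-0.126, θ₁=-0.032, ω₁=0.587, θ₂=-0.128, ω₂=-0.285, θ₃=-0.154, ω₃=-0.097
apply F[3]=+15.000 → step 4: x=-0.011, v=0.035, θ₁=-0.023, ω₁=0.292, θ₂=-0.135, ω₂=-0.426, θ₃=-0.156, ω₃=-0.122
apply F[4]=+15.000 → step 5: x=-0.009, v=0.195, θ₁=-0.020, ω₁=0.024, θ₂=-0.145, ω₂=-0.591, θ₃=-0.159, ω₃=-0.141
apply F[5]=+15.000 → step 6: x=-0.003, v=0.355, θ₁=-0.022, ω₁=-0.229, θ₂=-0.159, ω₂=-0.773, θ₃=-0.162, ω₃=-0.150
apply F[6]=+15.000 → step 7: x=0.006, v=0.516, θ₁=-0.029, ω₁=-0.478, θ₂=-0.176, ω₂=-0.970, θ₃=-0.165, ω₃=-0.146
apply F[7]=+15.000 → step 8: x=0.018, v=0.678, θ₁=-0.041, ω₁=-0.733, θ₂=-0.197, ω₂=-1.177, θ₃=-0.168, ω₃=-0.128
apply F[8]=+15.000 → step 9: x=0.033, v=0.842, θ₁=-0.059, ω₁=-1.003, θ₂=-0.223, ω₂=-1.389, θ₃=-0.170, ω₃=-0.093
apply F[9]=+15.000 → step 10: x=0.051, v=1.008, θ₁=-0.082, ω₁=-1.300, θ₂=-0.253, ω₂=-1.599, θ₃=-0.171, ω₃=-0.041
apply F[10]=+15.000 → step 11: x=0.073, v=1.176, θ₁=-0.111, ω₁=-1.634, θ₂=-0.287, ω₂=-1.799, θ₃=-0.171, ω₃=0.025
apply F[11]=+15.000 → step 12: x=0.098, v=1.346, θ₁=-0.147, ω₁=-2.015, θ₂=-0.325, ω₂=-1.979, θ₃=-0.170, ω₃=0.100
apply F[12]=+15.000 → step 13: x=0.127, v=1.517, θ₁=-0.192, ω₁=-2.453, θ₂=-0.366, ω₂=-2.124, θ₃=-0.167, ω₃=0.172
apply F[13]=+15.000 → step 14: x=0.159, v=1.685, θ₁=-0.246, ω₁=-2.949, θ₂=-0.409, ω₂=-2.222, θ₃=-0.163, ω₃=0.228
apply F[14]=+15.000 → step 15: x=0.194, v=1.849, θ₁=-0.310, ω₁=-3.502, θ₂=-0.454, ω₂=-2.261, θ₃=-0.158, ω₃=0.247
apply F[15]=+15.000 → step 16: x=0.233, v=2.001, θ₁=-0.386, ω₁=-4.093, θ₂=-0.499, ω₂=-2.236, θ₃=-0.154, ω₃=0.205
apply F[16]=+15.000 → step 17: x=0.274, v=2.136, θ₁=-0.474, ω₁=-4.691, θ₂=-0.543, ω₂=-2.159, θ₃=-0.151, ω₃=0.080
apply F[17]=+15.000 → step 18: x=0.318, v=2.248, θ₁=-0.573, ω₁=-5.249, θ₂=-0.586, ω₂=-2.057, θ₃=-0.151, ω₃=-0.142
apply F[18]=+15.000 → step 19: x=0.364, v=2.331, θ₁=-0.683, ω₁=-5.719, θ₂=-0.626, ω₂=-1.976, θ₃=-0.157, ω₃=-0.462
apply F[19]=+15.000 → step 20: x=0.411, v=2.386, θ₁=-0.801, ω₁=-6.066, θ₂=-0.665, ω₂=-1.963, θ₃=-0.170, ω₃=-0.862
apply F[20]=+15.000 → step 21: x=0.459, v=2.418, θ₁=-0.925, ω₁=-6.284, θ₂=-0.705, ω₂=-2.050, θ₃=-0.192, ω₃=-1.313
apply F[21]=+15.000 → step 22: x=0.508, v=2.431, θ₁=-1.052, ω₁=-6.385, θ₂=-0.748, ω₂=-2.247, θ₃=-0.223, ω₃=-1.792
apply F[22]=+15.000 → step 23: x=0.557, v=2.432, θ₁=-1.180, ω₁=-6.387, θ₂=-0.796, ω₂=-2.548, θ₃=-0.264, ω₃=-2.281
apply F[23]=+15.000 → step 24: x=0.605, v=2.425, θ₁=-1.307, ω₁=-6.306, θ₂=-0.850, ω₂=-2.936, θ₃=-0.314, ω₃=-2.777
apply F[24]=+15.000 → step 25: x=0.653, v=2.412, θ₁=-1.432, ω₁=-6.145, θ₂=-0.914, ω₂=-3.393, θ₃=-0.375, ω₃=-3.284
apply F[25]=+15.000 → step 26: x=0.702, v=2.396, θ₁=-1.552, ω₁=-5.900, θ₂=-0.986, ω₂=-3.902, θ₃=-0.446, ω₃=-3.812
apply F[26]=-15.000 → step 27: x=0.747, v=2.163, θ₁=-1.671, ω₁=-5.958, θ₂=-1.066, ω₂=-4.084, θ₃=-0.525, ω₃=-4.132
apply F[27]=-15.000 → step 28: x=0.788, v=1.920, θ₁=-1.790, ω₁=-5.997, θ₂=-1.150, ω₂=-4.315, θ₃=-0.611, ω₃=-4.490
apply F[28]=-15.000 → step 29: x=0.824, v=1.667, θ₁=-1.910, ω₁=-6.000, θ₂=-1.239, ω₂=-4.602, θ₃=-0.705, ω₃=-4.892
apply F[29]=-15.000 → step 30: x=0.855, v=1.404, θ₁=-2.030, ω₁=-5.943, θ₂=-1.335, ω₂=-4.950, θ₃=-0.807, ω₃=-5.346
apply F[30]=-15.000 → step 31: x=0.880, v=1.134, θ₁=-2.148, ω₁=-5.799, θ₂=-1.438, ω₂=-5.361, θ₃=-0.919, ω₃=-5.861
apply F[31]=-15.000 → step 32: x=0.900, v=0.855, θ₁=-2.261, ω₁=-5.534, θ₂=-1.549, ω₂=-5.834, θ₃=-1.042, ω₃=-6.450
apply F[32]=-15.000 → step 33: x=0.914, v=0.571, θ₁=-2.368, ω₁=-5.111, θ₂=-1.671, ω₂=-6.368, θ₃=-1.178, ω₃=-7.131
apply F[33]=-15.000 → step 34: x=0.923, v=0.278, θ₁=-2.464, ω₁=-4.493, θ₂=-1.805, ω₂=-6.959, θ₃=-1.328, ω₃=-7.930
apply F[34]=-15.000 → step 35: x=0.925, v=-0.027, θ₁=-2.546, ω₁=-3.646, θ₂=-1.950, ω₂=-7.608, θ₃=-1.496, ω₃=-8.891
Max |angle| over trajectory = 2.546 rad; bound = 1.983 → exceeded.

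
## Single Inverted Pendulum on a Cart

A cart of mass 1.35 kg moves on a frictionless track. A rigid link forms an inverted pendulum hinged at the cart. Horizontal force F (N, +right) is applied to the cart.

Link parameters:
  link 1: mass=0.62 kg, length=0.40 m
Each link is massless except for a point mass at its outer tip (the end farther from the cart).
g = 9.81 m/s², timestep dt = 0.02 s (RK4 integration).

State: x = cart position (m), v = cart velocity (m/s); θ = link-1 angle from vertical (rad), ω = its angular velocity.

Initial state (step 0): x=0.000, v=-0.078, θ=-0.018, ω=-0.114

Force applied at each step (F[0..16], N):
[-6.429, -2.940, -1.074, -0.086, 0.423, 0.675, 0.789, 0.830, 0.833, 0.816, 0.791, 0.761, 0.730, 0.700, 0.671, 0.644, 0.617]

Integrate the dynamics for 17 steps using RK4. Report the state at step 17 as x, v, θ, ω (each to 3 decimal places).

Answer: x=-0.058, v=-0.107, θ=0.021, ω=0.013

Derivation:
apply F[0]=-6.429 → step 1: x=-0.002, v=-0.172, θ=-0.018, ω=0.111
apply F[1]=-2.940 → step 2: x=-0.006, v=-0.214, θ=-0.015, ω=0.208
apply F[2]=-1.074 → step 3: x=-0.011, v=-0.228, θ=-0.010, ω=0.239
apply F[3]=-0.086 → step 4: x=-0.015, v=-0.229, θ=-0.006, ω=0.236
apply F[4]=+0.423 → step 5: x=-0.020, v=-0.222, θ=-0.001, ω=0.218
apply F[5]=+0.675 → step 6: x=-0.024, v=-0.212, θ=0.003, ω=0.194
apply F[6]=+0.789 → step 7: x=-0.028, v=-0.201, θ=0.007, ω=0.168
apply F[7]=+0.830 → step 8: x=-0.032, v=-0.190, θ=0.010, ω=0.143
apply F[8]=+0.833 → step 9: x=-0.036, v=-0.178, θ=0.012, ω=0.120
apply F[9]=+0.816 → step 10: x=-0.039, v=-0.167, θ=0.015, ω=0.100
apply F[10]=+0.791 → step 11: x=-0.043, v=-0.157, θ=0.016, ω=0.081
apply F[11]=+0.761 → step 12: x=-0.046, v=-0.147, θ=0.018, ω=0.065
apply F[12]=+0.730 → step 13: x=-0.049, v=-0.138, θ=0.019, ω=0.052
apply F[13]=+0.700 → step 14: x=-0.051, v=-0.130, θ=0.020, ω=0.040
apply F[14]=+0.671 → step 15: x=-0.054, v=-0.122, θ=0.021, ω=0.029
apply F[15]=+0.644 → step 16: x=-0.056, v=-0.114, θ=0.021, ω=0.020
apply F[16]=+0.617 → step 17: x=-0.058, v=-0.107, θ=0.021, ω=0.013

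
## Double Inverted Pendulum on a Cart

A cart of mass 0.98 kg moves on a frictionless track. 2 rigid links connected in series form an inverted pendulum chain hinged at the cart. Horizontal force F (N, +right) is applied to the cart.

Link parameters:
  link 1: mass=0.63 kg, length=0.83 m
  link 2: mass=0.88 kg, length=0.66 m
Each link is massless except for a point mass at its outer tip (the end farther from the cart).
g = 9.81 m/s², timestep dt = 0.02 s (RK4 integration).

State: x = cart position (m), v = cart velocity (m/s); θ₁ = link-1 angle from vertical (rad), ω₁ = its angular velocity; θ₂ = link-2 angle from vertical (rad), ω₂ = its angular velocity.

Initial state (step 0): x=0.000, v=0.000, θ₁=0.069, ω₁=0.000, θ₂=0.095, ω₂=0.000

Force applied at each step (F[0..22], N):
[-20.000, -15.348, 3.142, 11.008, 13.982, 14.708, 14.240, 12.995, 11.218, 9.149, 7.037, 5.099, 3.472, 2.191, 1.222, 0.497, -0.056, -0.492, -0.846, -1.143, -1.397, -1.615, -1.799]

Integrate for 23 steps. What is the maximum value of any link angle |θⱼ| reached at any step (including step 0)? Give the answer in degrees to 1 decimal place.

Answer: 8.3°

Derivation:
apply F[0]=-20.000 → step 1: x=-0.004, v=-0.426, θ₁=0.074, ω₁=0.522, θ₂=0.095, ω₂=0.014
apply F[1]=-15.348 → step 2: x=-0.016, v=-0.759, θ₁=0.089, ω₁=0.937, θ₂=0.096, ω₂=0.023
apply F[2]=+3.142 → step 3: x=-0.031, v=-0.723, θ₁=0.107, ω₁=0.917, θ₂=0.096, ω₂=0.021
apply F[3]=+11.008 → step 4: x=-0.043, v=-0.535, θ₁=0.124, ω₁=0.726, θ₂=0.096, ω₂=0.007
apply F[4]=+13.982 → step 5: x=-0.052, v=-0.293, θ₁=0.136, ω₁=0.481, θ₂=0.096, ω₂=-0.020
apply F[5]=+14.708 → step 6: x=-0.055, v=-0.042, θ₁=0.143, ω₁=0.231, θ₂=0.095, ω₂=-0.056
apply F[6]=+14.240 → step 7: x=-0.054, v=0.198, θ₁=0.145, ω₁=-0.003, θ₂=0.094, ω₂=-0.097
apply F[7]=+12.995 → step 8: x=-0.047, v=0.414, θ₁=0.143, ω₁=-0.206, θ₂=0.092, ω₂=-0.139
apply F[8]=+11.218 → step 9: x=-0.037, v=0.596, θ₁=0.137, ω₁=-0.372, θ₂=0.088, ω₂=-0.179
apply F[9]=+9.149 → step 10: x=-0.024, v=0.740, θ₁=0.129, ω₁=-0.496, θ₂=0.084, ω₂=-0.215
apply F[10]=+7.037 → step 11: x=-0.008, v=0.845, θ₁=0.118, ω₁=-0.579, θ₂=0.080, ω₂=-0.245
apply F[11]=+5.099 → step 12: x=0.009, v=0.916, θ₁=0.106, ω₁=-0.625, θ₂=0.075, ω₂=-0.270
apply F[12]=+3.472 → step 13: x=0.028, v=0.957, θ₁=0.093, ω₁=-0.642, θ₂=0.069, ω₂=-0.289
apply F[13]=+2.191 → step 14: x=0.048, v=0.976, θ₁=0.080, ω₁=-0.638, θ₂=0.063, ω₂=-0.303
apply F[14]=+1.222 → step 15: x=0.067, v=0.980, θ₁=0.068, ω₁=-0.621, θ₂=0.057, ω₂=-0.313
apply F[15]=+0.497 → step 16: x=0.087, v=0.972, θ₁=0.056, ω₁=-0.594, θ₂=0.051, ω₂=-0.318
apply F[16]=-0.056 → step 17: x=0.106, v=0.956, θ₁=0.044, ω₁=-0.563, θ₂=0.044, ω₂=-0.320
apply F[17]=-0.492 → step 18: x=0.125, v=0.935, θ₁=0.033, ω₁=-0.529, θ₂=0.038, ω₂=-0.318
apply F[18]=-0.846 → step 19: x=0.143, v=0.910, θ₁=0.023, ω₁=-0.493, θ₂=0.032, ω₂=-0.314
apply F[19]=-1.143 → step 20: x=0.161, v=0.881, θ₁=0.014, ω₁=-0.458, θ₂=0.025, ω₂=-0.307
apply F[20]=-1.397 → step 21: x=0.178, v=0.850, θ₁=0.005, ω₁=-0.422, θ₂=0.019, ω₂=-0.298
apply F[21]=-1.615 → step 22: x=0.195, v=0.816, θ₁=-0.003, ω₁=-0.387, θ₂=0.013, ω₂=-0.287
apply F[22]=-1.799 → step 23: x=0.211, v=0.782, θ₁=-0.011, ω₁=-0.353, θ₂=0.008, ω₂=-0.274
Max |angle| over trajectory = 0.145 rad = 8.3°.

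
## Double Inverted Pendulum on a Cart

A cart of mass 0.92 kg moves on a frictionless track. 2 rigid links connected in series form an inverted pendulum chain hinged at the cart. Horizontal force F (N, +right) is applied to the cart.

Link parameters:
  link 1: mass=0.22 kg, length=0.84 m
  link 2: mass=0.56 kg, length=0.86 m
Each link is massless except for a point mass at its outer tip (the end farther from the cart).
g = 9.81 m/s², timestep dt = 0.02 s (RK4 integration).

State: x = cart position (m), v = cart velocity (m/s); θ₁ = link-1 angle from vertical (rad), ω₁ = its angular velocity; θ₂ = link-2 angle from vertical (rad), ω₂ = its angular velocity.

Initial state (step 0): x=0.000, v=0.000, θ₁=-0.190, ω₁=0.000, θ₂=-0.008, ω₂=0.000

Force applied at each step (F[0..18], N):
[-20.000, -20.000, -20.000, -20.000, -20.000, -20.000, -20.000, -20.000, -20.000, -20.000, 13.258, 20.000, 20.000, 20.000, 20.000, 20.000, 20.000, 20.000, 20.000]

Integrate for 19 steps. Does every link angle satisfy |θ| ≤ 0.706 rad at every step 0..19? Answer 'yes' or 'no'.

Answer: yes

Derivation:
apply F[0]=-20.000 → step 1: x=-0.004, v=-0.396, θ₁=-0.187, ω₁=0.286, θ₂=-0.006, ω₂=0.183
apply F[1]=-20.000 → step 2: x=-0.016, v=-0.793, θ₁=-0.178, ω₁=0.580, θ₂=-0.001, ω₂=0.361
apply F[2]=-20.000 → step 3: x=-0.036, v=-1.194, θ₁=-0.164, ω₁=0.891, θ₂=0.008, ω₂=0.528
apply F[3]=-20.000 → step 4: x=-0.064, v=-1.601, θ₁=-0.143, ω₁=1.226, θ₂=0.020, ω₂=0.678
apply F[4]=-20.000 → step 5: x=-0.100, v=-2.014, θ₁=-0.115, ω₁=1.593, θ₂=0.035, ω₂=0.804
apply F[5]=-20.000 → step 6: x=-0.144, v=-2.435, θ₁=-0.079, ω₁=2.002, θ₂=0.052, ω₂=0.899
apply F[6]=-20.000 → step 7: x=-0.197, v=-2.864, θ₁=-0.034, ω₁=2.456, θ₂=0.071, ω₂=0.959
apply F[7]=-20.000 → step 8: x=-0.259, v=-3.298, θ₁=0.020, ω₁=2.954, θ₂=0.090, ω₂=0.983
apply F[8]=-20.000 → step 9: x=-0.329, v=-3.732, θ₁=0.084, ω₁=3.483, θ₂=0.110, ω₂=0.982
apply F[9]=-20.000 → step 10: x=-0.408, v=-4.155, θ₁=0.159, ω₁=4.010, θ₂=0.130, ω₂=0.984
apply F[10]=+13.258 → step 11: x=-0.488, v=-3.865, θ₁=0.236, ω₁=3.715, θ₂=0.149, ω₂=0.986
apply F[11]=+20.000 → step 12: x=-0.561, v=-3.449, θ₁=0.307, ω₁=3.326, θ₂=0.169, ω₂=0.949
apply F[12]=+20.000 → step 13: x=-0.626, v=-3.051, θ₁=0.370, ω₁=3.018, θ₂=0.187, ω₂=0.862
apply F[13]=+20.000 → step 14: x=-0.684, v=-2.670, θ₁=0.428, ω₁=2.787, θ₂=0.203, ω₂=0.726
apply F[14]=+20.000 → step 15: x=-0.733, v=-2.303, θ₁=0.482, ω₁=2.627, θ₂=0.216, ω₂=0.543
apply F[15]=+20.000 → step 16: x=-0.776, v=-1.947, θ₁=0.533, ω₁=2.527, θ₂=0.224, ω₂=0.319
apply F[16]=+20.000 → step 17: x=-0.811, v=-1.599, θ₁=0.583, ω₁=2.479, θ₂=0.228, ω₂=0.060
apply F[17]=+20.000 → step 18: x=-0.840, v=-1.256, θ₁=0.633, ω₁=2.473, θ₂=0.227, ω₂=-0.228
apply F[18]=+20.000 → step 19: x=-0.861, v=-0.913, θ₁=0.682, ω₁=2.499, θ₂=0.219, ω₂=-0.538
Max |angle| over trajectory = 0.682 rad; bound = 0.706 → within bound.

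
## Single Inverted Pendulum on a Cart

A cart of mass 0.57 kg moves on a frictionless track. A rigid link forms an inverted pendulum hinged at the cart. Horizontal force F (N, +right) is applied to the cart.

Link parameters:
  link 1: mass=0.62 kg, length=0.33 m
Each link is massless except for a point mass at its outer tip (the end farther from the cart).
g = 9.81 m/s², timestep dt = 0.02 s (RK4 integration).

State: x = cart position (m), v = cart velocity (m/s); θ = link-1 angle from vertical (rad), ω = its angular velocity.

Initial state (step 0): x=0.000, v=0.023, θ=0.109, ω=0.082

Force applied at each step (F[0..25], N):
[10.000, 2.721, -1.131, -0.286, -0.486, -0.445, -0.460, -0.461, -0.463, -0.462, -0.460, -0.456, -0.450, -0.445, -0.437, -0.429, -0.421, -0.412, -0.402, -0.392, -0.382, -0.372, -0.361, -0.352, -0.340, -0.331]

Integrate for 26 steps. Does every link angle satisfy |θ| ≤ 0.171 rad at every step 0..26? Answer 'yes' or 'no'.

Answer: yes

Derivation:
apply F[0]=+10.000 → step 1: x=0.004, v=0.347, θ=0.102, ω=-0.832
apply F[1]=+2.721 → step 2: x=0.011, v=0.423, θ=0.083, ω=-1.005
apply F[2]=-1.131 → step 3: x=0.019, v=0.368, θ=0.065, ω=-0.796
apply F[3]=-0.286 → step 4: x=0.026, v=0.346, θ=0.050, ω=-0.696
apply F[4]=-0.486 → step 5: x=0.033, v=0.320, θ=0.037, ω=-0.590
apply F[5]=-0.445 → step 6: x=0.039, v=0.298, θ=0.027, ω=-0.504
apply F[6]=-0.460 → step 7: x=0.045, v=0.277, θ=0.017, ω=-0.428
apply F[7]=-0.461 → step 8: x=0.050, v=0.258, θ=0.009, ω=-0.363
apply F[8]=-0.463 → step 9: x=0.055, v=0.241, θ=0.003, ω=-0.306
apply F[9]=-0.462 → step 10: x=0.060, v=0.225, θ=-0.003, ω=-0.257
apply F[10]=-0.460 → step 11: x=0.064, v=0.210, θ=-0.008, ω=-0.215
apply F[11]=-0.456 → step 12: x=0.068, v=0.196, θ=-0.012, ω=-0.179
apply F[12]=-0.450 → step 13: x=0.072, v=0.183, θ=-0.015, ω=-0.147
apply F[13]=-0.445 → step 14: x=0.076, v=0.171, θ=-0.018, ω=-0.120
apply F[14]=-0.437 → step 15: x=0.079, v=0.159, θ=-0.020, ω=-0.097
apply F[15]=-0.429 → step 16: x=0.082, v=0.149, θ=-0.021, ω=-0.077
apply F[16]=-0.421 → step 17: x=0.085, v=0.138, θ=-0.023, ω=-0.059
apply F[17]=-0.412 → step 18: x=0.088, v=0.129, θ=-0.024, ω=-0.045
apply F[18]=-0.402 → step 19: x=0.090, v=0.120, θ=-0.025, ω=-0.032
apply F[19]=-0.392 → step 20: x=0.092, v=0.112, θ=-0.025, ω=-0.021
apply F[20]=-0.382 → step 21: x=0.095, v=0.104, θ=-0.025, ω=-0.012
apply F[21]=-0.372 → step 22: x=0.097, v=0.096, θ=-0.026, ω=-0.004
apply F[22]=-0.361 → step 23: x=0.098, v=0.089, θ=-0.026, ω=0.003
apply F[23]=-0.352 → step 24: x=0.100, v=0.082, θ=-0.025, ω=0.008
apply F[24]=-0.340 → step 25: x=0.102, v=0.075, θ=-0.025, ω=0.013
apply F[25]=-0.331 → step 26: x=0.103, v=0.069, θ=-0.025, ω=0.017
Max |angle| over trajectory = 0.109 rad; bound = 0.171 → within bound.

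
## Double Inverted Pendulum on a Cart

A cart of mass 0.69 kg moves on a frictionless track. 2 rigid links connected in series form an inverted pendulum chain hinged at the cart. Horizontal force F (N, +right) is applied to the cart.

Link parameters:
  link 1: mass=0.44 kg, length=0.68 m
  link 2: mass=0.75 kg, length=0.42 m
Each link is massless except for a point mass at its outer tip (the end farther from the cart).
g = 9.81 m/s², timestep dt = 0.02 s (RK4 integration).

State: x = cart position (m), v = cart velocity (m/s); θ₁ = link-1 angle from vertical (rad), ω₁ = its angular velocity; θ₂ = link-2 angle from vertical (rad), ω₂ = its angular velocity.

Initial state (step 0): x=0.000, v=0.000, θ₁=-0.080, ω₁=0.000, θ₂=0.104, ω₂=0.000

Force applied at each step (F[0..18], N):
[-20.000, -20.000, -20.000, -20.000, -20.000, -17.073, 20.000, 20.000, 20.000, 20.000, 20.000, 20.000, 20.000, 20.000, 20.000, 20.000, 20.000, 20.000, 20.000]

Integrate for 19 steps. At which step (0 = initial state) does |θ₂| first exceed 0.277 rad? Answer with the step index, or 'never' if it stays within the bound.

apply F[0]=-20.000 → step 1: x=-0.005, v=-0.550, θ₁=-0.073, ω₁=0.684, θ₂=0.107, ω₂=0.261
apply F[1]=-20.000 → step 2: x=-0.022, v=-1.107, θ₁=-0.052, ω₁=1.395, θ₂=0.114, ω₂=0.490
apply F[2]=-20.000 → step 3: x=-0.050, v=-1.676, θ₁=-0.017, ω₁=2.158, θ₂=0.126, ω₂=0.655
apply F[3]=-20.000 → step 4: x=-0.089, v=-2.256, θ₁=0.034, ω₁=2.983, θ₂=0.140, ω₂=0.735
apply F[4]=-20.000 → step 5: x=-0.140, v=-2.834, θ₁=0.103, ω₁=3.850, θ₂=0.155, ω₂=0.735
apply F[5]=-17.073 → step 6: x=-0.201, v=-3.299, θ₁=0.187, ω₁=4.572, θ₂=0.169, ω₂=0.726
apply F[6]=+20.000 → step 7: x=-0.262, v=-2.749, θ₁=0.271, ω₁=3.861, θ₂=0.184, ω₂=0.697
apply F[7]=+20.000 → step 8: x=-0.312, v=-2.252, θ₁=0.342, ω₁=3.298, θ₂=0.196, ω₂=0.576
apply F[8]=+20.000 → step 9: x=-0.352, v=-1.802, θ₁=0.404, ω₁=2.875, θ₂=0.206, ω₂=0.348
apply F[9]=+20.000 → step 10: x=-0.384, v=-1.389, θ₁=0.458, ω₁=2.569, θ₂=0.210, ω₂=0.018
apply F[10]=+20.000 → step 11: x=-0.408, v=-1.002, θ₁=0.507, ω₁=2.357, θ₂=0.206, ω₂=-0.402
apply F[11]=+20.000 → step 12: x=-0.424, v=-0.632, θ₁=0.553, ω₁=2.216, θ₂=0.193, ω₂=-0.903
apply F[12]=+20.000 → step 13: x=-0.433, v=-0.270, θ₁=0.596, ω₁=2.128, θ₂=0.169, ω₂=-1.475
apply F[13]=+20.000 → step 14: x=-0.435, v=0.091, θ₁=0.638, ω₁=2.070, θ₂=0.134, ω₂=-2.107
apply F[14]=+20.000 → step 15: x=-0.430, v=0.457, θ₁=0.679, ω₁=2.021, θ₂=0.085, ω₂=-2.784
apply F[15]=+20.000 → step 16: x=-0.417, v=0.833, θ₁=0.719, ω₁=1.957, θ₂=0.022, ω₂=-3.494
apply F[16]=+20.000 → step 17: x=-0.396, v=1.220, θ₁=0.757, ω₁=1.858, θ₂=-0.055, ω₂=-4.224
apply F[17]=+20.000 → step 18: x=-0.368, v=1.617, θ₁=0.793, ω₁=1.703, θ₂=-0.147, ω₂=-4.971
apply F[18]=+20.000 → step 19: x=-0.332, v=2.021, θ₁=0.825, ω₁=1.471, θ₂=-0.254, ω₂=-5.738
max |θ₂| = 0.254 ≤ 0.277 over all 20 states.

Answer: never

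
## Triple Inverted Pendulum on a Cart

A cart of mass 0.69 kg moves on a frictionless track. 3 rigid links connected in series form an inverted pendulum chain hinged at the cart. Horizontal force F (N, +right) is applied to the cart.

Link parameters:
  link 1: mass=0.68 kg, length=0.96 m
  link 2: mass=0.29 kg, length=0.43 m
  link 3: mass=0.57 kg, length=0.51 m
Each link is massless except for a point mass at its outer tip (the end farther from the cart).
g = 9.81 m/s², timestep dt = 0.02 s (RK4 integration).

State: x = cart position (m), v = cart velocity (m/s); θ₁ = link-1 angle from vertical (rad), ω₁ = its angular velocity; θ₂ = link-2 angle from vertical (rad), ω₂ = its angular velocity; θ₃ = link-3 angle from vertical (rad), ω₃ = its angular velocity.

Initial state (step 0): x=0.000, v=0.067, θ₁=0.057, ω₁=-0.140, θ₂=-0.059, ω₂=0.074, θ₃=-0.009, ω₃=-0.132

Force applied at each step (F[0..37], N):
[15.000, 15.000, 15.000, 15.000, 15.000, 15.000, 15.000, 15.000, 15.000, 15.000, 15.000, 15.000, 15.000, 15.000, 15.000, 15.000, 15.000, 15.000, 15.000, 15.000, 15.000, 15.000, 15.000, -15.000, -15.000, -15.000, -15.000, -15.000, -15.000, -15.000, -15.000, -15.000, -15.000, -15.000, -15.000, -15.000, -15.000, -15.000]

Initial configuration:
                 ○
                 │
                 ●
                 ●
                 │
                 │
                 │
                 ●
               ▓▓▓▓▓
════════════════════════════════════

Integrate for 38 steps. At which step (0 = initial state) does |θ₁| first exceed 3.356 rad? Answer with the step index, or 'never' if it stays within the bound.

apply F[0]=+15.000 → step 1: x=0.005, v=0.476, θ₁=0.050, ω₁=-0.523, θ₂=-0.059, ω₂=-0.099, θ₃=-0.011, ω₃=-0.073
apply F[1]=+15.000 → step 2: x=0.019, v=0.891, θ₁=0.036, ω₁=-0.919, θ₂=-0.063, ω₂=-0.254, θ₃=-0.012, ω₃=-0.016
apply F[2]=+15.000 → step 3: x=0.041, v=1.316, θ₁=0.013, ω₁=-1.334, θ₂=-0.069, ω₂=-0.384, θ₃=-0.012, ω₃=0.040
apply F[3]=+15.000 → step 4: x=0.072, v=1.751, θ₁=-0.018, ω₁=-1.774, θ₂=-0.078, ω₂=-0.481, θ₃=-0.010, ω₃=0.092
apply F[4]=+15.000 → step 5: x=0.111, v=2.193, θ₁=-0.058, ω₁=-2.236, θ₂=-0.088, ω₂=-0.539, θ₃=-0.008, ω₃=0.134
apply F[5]=+15.000 → step 6: x=0.160, v=2.635, θ₁=-0.107, ω₁=-2.710, θ₂=-0.099, ω₂=-0.557, θ₃=-0.005, ω₃=0.153
apply F[6]=+15.000 → step 7: x=0.216, v=3.059, θ₁=-0.166, ω₁=-3.174, θ₂=-0.110, ω₂=-0.549, θ₃=-0.002, ω₃=0.134
apply F[7]=+15.000 → step 8: x=0.282, v=3.447, θ₁=-0.234, ω₁=-3.599, θ₂=-0.121, ω₂=-0.542, θ₃=-0.000, ω₃=0.065
apply F[8]=+15.000 → step 9: x=0.354, v=3.780, θ₁=-0.309, ω₁=-3.956, θ₂=-0.132, ω₂=-0.576, θ₃=0.000, ω₃=-0.058
apply F[9]=+15.000 → step 10: x=0.432, v=4.050, θ₁=-0.391, ω₁=-4.231, θ₂=-0.145, ω₂=-0.686, θ₃=-0.003, ω₃=-0.224
apply F[10]=+15.000 → step 11: x=0.516, v=4.256, θ₁=-0.478, ω₁=-4.427, θ₂=-0.160, ω₂=-0.890, θ₃=-0.009, ω₃=-0.421
apply F[11]=+15.000 → step 12: x=0.602, v=4.407, θ₁=-0.568, ω₁=-4.557, θ₂=-0.181, ω₂=-1.185, θ₃=-0.020, ω₃=-0.637
apply F[12]=+15.000 → step 13: x=0.692, v=4.512, θ₁=-0.660, ω₁=-4.637, θ₂=-0.208, ω₂=-1.556, θ₃=-0.035, ω₃=-0.867
apply F[13]=+15.000 → step 14: x=0.783, v=4.580, θ₁=-0.753, ω₁=-4.682, θ₂=-0.244, ω₂=-1.982, θ₃=-0.054, ω₃=-1.110
apply F[14]=+15.000 → step 15: x=0.875, v=4.618, θ₁=-0.847, ω₁=-4.703, θ₂=-0.288, ω₂=-2.441, θ₃=-0.079, ω₃=-1.372
apply F[15]=+15.000 → step 16: x=0.967, v=4.629, θ₁=-0.941, ω₁=-4.704, θ₂=-0.341, ω₂=-2.915, θ₃=-0.110, ω₃=-1.662
apply F[16]=+15.000 → step 17: x=1.060, v=4.616, θ₁=-1.035, ω₁=-4.691, θ₂=-0.404, ω₂=-3.385, θ₃=-0.146, ω₃=-1.989
apply F[17]=+15.000 → step 18: x=1.152, v=4.581, θ₁=-1.129, ω₁=-4.666, θ₂=-0.477, ω₂=-3.833, θ₃=-0.189, ω₃=-2.363
apply F[18]=+15.000 → step 19: x=1.243, v=4.526, θ₁=-1.222, ω₁=-4.631, θ₂=-0.557, ω₂=-4.245, θ₃=-0.241, ω₃=-2.795
apply F[19]=+15.000 → step 20: x=1.332, v=4.452, θ₁=-1.314, ω₁=-4.588, θ₂=-0.646, ω₂=-4.605, θ₃=-0.302, ω₃=-3.294
apply F[20]=+15.000 → step 21: x=1.421, v=4.359, θ₁=-1.405, ω₁=-4.538, θ₂=-0.741, ω₂=-4.901, θ₃=-0.373, ω₃=-3.867
apply F[21]=+15.000 → step 22: x=1.507, v=4.247, θ₁=-1.496, ω₁=-4.482, θ₂=-0.842, ω₂=-5.121, θ₃=-0.457, ω₃=-4.518
apply F[22]=+15.000 → step 23: x=1.590, v=4.115, θ₁=-1.585, ω₁=-4.420, θ₂=-0.945, ω₂=-5.256, θ₃=-0.554, ω₃=-5.245
apply F[23]=-15.000 → step 24: x=1.668, v=3.607, θ₁=-1.674, ω₁=-4.512, θ₂=-1.047, ω₂=-4.887, θ₃=-0.663, ω₃=-5.649
apply F[24]=-15.000 → step 25: x=1.734, v=3.073, θ₁=-1.765, ω₁=-4.647, θ₂=-1.141, ω₂=-4.529, θ₃=-0.780, ω₃=-6.059
apply F[25]=-15.000 → step 26: x=1.790, v=2.503, θ₁=-1.860, ω₁=-4.824, θ₂=-1.228, ω₂=-4.207, θ₃=-0.906, ω₃=-6.475
apply F[26]=-15.000 → step 27: x=1.834, v=1.887, θ₁=-1.959, ω₁=-5.040, θ₂=-1.310, ω₂=-3.964, θ₃=-1.039, ω₃=-6.886
apply F[27]=-15.000 → step 28: x=1.865, v=1.213, θ₁=-2.062, ω₁=-5.294, θ₂=-1.388, ω₂=-3.864, θ₃=-1.181, ω₃=-7.275
apply F[28]=-15.000 → step 29: x=1.882, v=0.471, θ₁=-2.171, ω₁=-5.588, θ₂=-1.466, ω₂=-3.998, θ₃=-1.330, ω₃=-7.608
apply F[29]=-15.000 → step 30: x=1.884, v=-0.346, θ₁=-2.286, ω₁=-5.918, θ₂=-1.550, ω₂=-4.477, θ₃=-1.485, ω₃=-7.841
apply F[30]=-15.000 → step 31: x=1.868, v=-1.247, θ₁=-2.408, ω₁=-6.280, θ₂=-1.648, ω₂=-5.422, θ₃=-1.643, ω₃=-7.935
apply F[31]=-15.000 → step 32: x=1.833, v=-2.236, θ₁=-2.537, ω₁=-6.648, θ₂=-1.771, ω₂=-6.946, θ₃=-1.801, ω₃=-7.879
apply F[32]=-15.000 → step 33: x=1.778, v=-3.311, θ₁=-2.673, ω₁=-6.959, θ₂=-1.931, ω₂=-9.140, θ₃=-1.957, ω₃=-7.724
apply F[33]=-15.000 → step 34: x=1.700, v=-4.450, θ₁=-2.814, ω₁=-7.082, θ₂=-2.141, ω₂=-11.973, θ₃=-2.111, ω₃=-7.718
apply F[34]=-15.000 → step 35: x=1.600, v=-5.573, θ₁=-2.954, ω₁=-6.846, θ₂=-2.410, ω₂=-14.878, θ₃=-2.272, ω₃=-8.647
apply F[35]=-15.000 → step 36: x=1.479, v=-6.473, θ₁=-3.085, ω₁=-6.233, θ₂=-2.725, ω₂=-16.167, θ₃=-2.472, ω₃=-11.835
apply F[36]=-15.000 → step 37: x=1.344, v=-6.882, θ₁=-3.203, ω₁=-5.493, θ₂=-3.033, ω₂=-14.172, θ₃=-2.762, ω₃=-17.276
apply F[37]=-15.000 → step 38: x=1.208, v=-6.647, θ₁=-3.305, ω₁=-4.722, θ₂=-3.277, ω₂=-10.392, θ₃=-3.162, ω₃=-22.219
max |θ₁| = 3.305 ≤ 3.356 over all 39 states.

Answer: never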